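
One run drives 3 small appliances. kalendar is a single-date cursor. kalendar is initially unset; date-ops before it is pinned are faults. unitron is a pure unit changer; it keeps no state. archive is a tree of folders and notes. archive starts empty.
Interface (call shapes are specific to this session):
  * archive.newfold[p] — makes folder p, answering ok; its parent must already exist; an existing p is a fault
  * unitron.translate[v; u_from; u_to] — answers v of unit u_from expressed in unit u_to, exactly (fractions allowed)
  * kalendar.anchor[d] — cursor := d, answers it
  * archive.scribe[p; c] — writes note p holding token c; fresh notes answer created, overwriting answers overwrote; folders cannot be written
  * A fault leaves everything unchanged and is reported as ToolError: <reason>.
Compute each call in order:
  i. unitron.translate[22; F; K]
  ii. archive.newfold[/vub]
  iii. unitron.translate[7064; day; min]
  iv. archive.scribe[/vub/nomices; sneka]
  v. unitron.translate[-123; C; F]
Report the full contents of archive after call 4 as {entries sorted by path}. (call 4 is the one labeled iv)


>>> unitron.translate v: 22 u_from: F u_to: K
= 48167/180
>>> archive.newfold p: /vub
= ok
>>> unitron.translate v: 7064 u_from: day u_to: min
= 10172160
>>> archive.scribe p: /vub/nomices c: sneka
= created
>>> unitron.translate v: -123 u_from: C u_to: F
= -947/5

Answer: {vub/, vub/nomices=sneka}


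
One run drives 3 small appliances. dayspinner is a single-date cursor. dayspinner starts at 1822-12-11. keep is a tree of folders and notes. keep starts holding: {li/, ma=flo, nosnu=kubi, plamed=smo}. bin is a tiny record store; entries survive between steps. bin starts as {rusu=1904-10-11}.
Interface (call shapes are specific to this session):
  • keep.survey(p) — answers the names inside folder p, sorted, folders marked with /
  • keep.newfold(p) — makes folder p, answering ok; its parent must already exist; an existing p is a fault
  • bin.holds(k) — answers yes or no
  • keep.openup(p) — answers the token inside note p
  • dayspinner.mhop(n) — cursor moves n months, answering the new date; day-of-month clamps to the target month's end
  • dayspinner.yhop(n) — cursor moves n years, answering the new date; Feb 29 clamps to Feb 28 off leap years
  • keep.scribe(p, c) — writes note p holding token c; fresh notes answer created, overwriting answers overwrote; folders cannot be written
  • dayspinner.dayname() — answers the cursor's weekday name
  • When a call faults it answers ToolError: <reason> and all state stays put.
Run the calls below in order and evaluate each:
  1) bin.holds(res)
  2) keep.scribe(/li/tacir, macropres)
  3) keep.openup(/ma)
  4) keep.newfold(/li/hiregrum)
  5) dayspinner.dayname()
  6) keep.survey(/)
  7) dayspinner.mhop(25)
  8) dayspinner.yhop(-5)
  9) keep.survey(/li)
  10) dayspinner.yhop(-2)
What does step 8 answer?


>> holds(k→res)
<< no
>> scribe(p→/li/tacir, c→macropres)
<< created
>> openup(p→/ma)
<< flo
>> newfold(p→/li/hiregrum)
<< ok
>> dayname()
<< Wednesday
>> survey(p→/)
<< [li/, ma, nosnu, plamed]
>> mhop(n→25)
<< 1825-01-11
>> yhop(n→-5)
<< 1820-01-11
>> survey(p→/li)
<< [hiregrum/, tacir]
>> yhop(n→-2)
<< 1818-01-11

Answer: 1820-01-11


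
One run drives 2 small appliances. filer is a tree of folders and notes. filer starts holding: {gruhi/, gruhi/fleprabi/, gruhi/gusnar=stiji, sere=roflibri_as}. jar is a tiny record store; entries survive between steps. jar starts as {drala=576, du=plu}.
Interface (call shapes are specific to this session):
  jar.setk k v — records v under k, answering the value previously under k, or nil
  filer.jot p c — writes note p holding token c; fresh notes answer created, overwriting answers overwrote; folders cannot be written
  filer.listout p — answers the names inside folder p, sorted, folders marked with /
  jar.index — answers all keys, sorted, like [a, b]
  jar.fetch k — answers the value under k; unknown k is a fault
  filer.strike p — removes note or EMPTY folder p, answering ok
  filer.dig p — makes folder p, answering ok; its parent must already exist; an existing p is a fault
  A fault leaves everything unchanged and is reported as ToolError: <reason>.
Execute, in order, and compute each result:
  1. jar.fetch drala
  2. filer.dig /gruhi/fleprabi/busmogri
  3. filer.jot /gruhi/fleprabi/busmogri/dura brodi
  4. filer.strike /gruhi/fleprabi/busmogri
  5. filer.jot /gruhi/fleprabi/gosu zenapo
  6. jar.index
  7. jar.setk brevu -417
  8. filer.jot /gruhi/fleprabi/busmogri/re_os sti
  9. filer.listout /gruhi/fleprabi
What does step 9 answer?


Answer: [busmogri/, gosu]

Derivation:
Act: jar.fetch[k: drala]
Obs: 576
Act: filer.dig[p: /gruhi/fleprabi/busmogri]
Obs: ok
Act: filer.jot[p: /gruhi/fleprabi/busmogri/dura; c: brodi]
Obs: created
Act: filer.strike[p: /gruhi/fleprabi/busmogri]
Obs: ToolError: not empty
Act: filer.jot[p: /gruhi/fleprabi/gosu; c: zenapo]
Obs: created
Act: jar.index[]
Obs: [drala, du]
Act: jar.setk[k: brevu; v: -417]
Obs: nil
Act: filer.jot[p: /gruhi/fleprabi/busmogri/re_os; c: sti]
Obs: created
Act: filer.listout[p: /gruhi/fleprabi]
Obs: [busmogri/, gosu]


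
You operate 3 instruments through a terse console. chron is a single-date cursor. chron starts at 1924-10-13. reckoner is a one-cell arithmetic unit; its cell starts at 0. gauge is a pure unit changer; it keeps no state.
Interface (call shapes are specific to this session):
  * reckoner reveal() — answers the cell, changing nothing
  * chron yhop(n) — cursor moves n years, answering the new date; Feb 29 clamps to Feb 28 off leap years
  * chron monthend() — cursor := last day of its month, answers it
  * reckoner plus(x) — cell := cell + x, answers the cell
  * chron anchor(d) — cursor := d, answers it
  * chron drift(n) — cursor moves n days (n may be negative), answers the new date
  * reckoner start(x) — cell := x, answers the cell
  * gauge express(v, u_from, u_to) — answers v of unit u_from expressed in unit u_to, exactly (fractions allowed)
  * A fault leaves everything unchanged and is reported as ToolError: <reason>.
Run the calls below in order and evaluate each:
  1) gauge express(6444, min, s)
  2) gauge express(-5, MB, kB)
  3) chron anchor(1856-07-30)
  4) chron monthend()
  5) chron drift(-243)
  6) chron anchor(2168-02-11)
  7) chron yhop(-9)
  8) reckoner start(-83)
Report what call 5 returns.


Using gauge express(v→6444, u_from→min, u_to→s), and get 386640.
I invoke gauge express(v→-5, u_from→MB, u_to→kB), and get -5000.
Next I call chron anchor(d→1856-07-30): 1856-07-30.
I use chron monthend, yielding 1856-07-31.
I use chron drift(n→-243), and observe 1855-12-01.
I call chron anchor(d→2168-02-11): 2168-02-11.
Using chron yhop(n→-9), giving 2159-02-11.
I invoke reckoner start(x→-83), and observe -83.

Answer: 1855-12-01


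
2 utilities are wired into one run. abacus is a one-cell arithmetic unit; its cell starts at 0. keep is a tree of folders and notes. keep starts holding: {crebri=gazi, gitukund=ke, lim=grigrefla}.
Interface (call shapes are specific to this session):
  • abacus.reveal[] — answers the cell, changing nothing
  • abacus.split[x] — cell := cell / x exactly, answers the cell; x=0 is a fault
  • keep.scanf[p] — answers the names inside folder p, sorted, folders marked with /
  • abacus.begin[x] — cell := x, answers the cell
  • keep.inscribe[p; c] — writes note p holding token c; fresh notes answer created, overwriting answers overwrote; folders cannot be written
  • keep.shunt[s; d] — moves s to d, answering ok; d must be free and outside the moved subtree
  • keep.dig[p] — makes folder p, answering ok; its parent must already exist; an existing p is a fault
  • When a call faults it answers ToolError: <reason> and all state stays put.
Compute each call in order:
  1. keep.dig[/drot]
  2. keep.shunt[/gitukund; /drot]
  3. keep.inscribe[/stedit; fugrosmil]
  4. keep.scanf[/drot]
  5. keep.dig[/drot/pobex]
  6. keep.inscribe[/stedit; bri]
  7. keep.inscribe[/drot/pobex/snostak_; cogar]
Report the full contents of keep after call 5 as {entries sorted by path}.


Answer: {crebri=gazi, drot/, drot/pobex/, gitukund=ke, lim=grigrefla, stedit=fugrosmil}

Derivation:
Do: keep.dig[p: /drot]
See: ok
Do: keep.shunt[s: /gitukund; d: /drot]
See: ToolError: exists
Do: keep.inscribe[p: /stedit; c: fugrosmil]
See: created
Do: keep.scanf[p: /drot]
See: []
Do: keep.dig[p: /drot/pobex]
See: ok
Do: keep.inscribe[p: /stedit; c: bri]
See: overwrote
Do: keep.inscribe[p: /drot/pobex/snostak_; c: cogar]
See: created


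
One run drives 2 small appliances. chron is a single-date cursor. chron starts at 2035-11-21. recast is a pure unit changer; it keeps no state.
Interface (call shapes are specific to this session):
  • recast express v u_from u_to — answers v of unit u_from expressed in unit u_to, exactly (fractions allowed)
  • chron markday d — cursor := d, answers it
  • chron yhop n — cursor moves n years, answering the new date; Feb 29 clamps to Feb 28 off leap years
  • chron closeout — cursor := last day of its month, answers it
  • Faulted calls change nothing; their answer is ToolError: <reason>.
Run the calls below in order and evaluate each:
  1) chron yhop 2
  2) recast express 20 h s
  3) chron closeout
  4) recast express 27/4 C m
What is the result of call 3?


==> chron yhop(2)
<== 2037-11-21
==> recast express(20, h, s)
<== 72000
==> chron closeout()
<== 2037-11-30
==> recast express(27/4, C, m)
<== ToolError: incompatible units

Answer: 2037-11-30


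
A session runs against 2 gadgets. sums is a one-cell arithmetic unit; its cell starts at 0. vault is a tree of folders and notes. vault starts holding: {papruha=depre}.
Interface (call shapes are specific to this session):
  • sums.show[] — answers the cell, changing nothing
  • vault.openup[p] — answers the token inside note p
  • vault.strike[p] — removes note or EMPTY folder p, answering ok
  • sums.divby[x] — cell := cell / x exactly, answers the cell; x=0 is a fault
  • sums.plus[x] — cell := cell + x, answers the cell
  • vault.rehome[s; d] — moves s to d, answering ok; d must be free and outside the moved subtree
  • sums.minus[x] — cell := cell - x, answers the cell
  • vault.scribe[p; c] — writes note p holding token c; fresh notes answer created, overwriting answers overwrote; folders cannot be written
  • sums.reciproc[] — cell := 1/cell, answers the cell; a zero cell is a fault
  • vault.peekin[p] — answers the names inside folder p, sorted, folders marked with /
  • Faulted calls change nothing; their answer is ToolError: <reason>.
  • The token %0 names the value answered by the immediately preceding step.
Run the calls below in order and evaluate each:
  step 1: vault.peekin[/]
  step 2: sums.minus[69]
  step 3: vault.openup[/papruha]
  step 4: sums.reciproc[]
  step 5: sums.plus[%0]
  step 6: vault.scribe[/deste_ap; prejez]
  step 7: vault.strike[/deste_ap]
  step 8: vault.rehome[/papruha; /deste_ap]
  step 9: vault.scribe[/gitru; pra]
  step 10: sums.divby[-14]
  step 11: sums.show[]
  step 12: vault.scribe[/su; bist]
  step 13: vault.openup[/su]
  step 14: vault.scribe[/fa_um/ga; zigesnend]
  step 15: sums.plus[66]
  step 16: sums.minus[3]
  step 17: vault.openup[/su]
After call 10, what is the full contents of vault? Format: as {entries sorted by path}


I invoke vault.peekin(p=/), and observe [papruha].
I invoke sums.minus(x=69), yielding -69.
I call vault.openup(p=/papruha), which returns depre.
I use sums.reciproc, — result: -1/69.
Then sums.plus(x=%0): -2/69.
Calling vault.scribe(p=/deste_ap, c=prejez), and see created.
Using vault.strike(p=/deste_ap), giving ok.
I call vault.rehome(s=/papruha, d=/deste_ap), and see ok.
Calling vault.scribe(p=/gitru, c=pra), and see created.
Calling sums.divby(x=-14), — result: 1/483.
Next I call sums.show, yielding 1/483.
Then vault.scribe(p=/su, c=bist), giving created.
I use vault.openup(p=/su), and get bist.
I try vault.scribe(p=/fa_um/ga, c=zigesnend), which returns ToolError: no parent.
Calling sums.plus(x=66), and get 31879/483.
I try sums.minus(x=3), and get 30430/483.
I try vault.openup(p=/su): bist.

Answer: {deste_ap=depre, gitru=pra}


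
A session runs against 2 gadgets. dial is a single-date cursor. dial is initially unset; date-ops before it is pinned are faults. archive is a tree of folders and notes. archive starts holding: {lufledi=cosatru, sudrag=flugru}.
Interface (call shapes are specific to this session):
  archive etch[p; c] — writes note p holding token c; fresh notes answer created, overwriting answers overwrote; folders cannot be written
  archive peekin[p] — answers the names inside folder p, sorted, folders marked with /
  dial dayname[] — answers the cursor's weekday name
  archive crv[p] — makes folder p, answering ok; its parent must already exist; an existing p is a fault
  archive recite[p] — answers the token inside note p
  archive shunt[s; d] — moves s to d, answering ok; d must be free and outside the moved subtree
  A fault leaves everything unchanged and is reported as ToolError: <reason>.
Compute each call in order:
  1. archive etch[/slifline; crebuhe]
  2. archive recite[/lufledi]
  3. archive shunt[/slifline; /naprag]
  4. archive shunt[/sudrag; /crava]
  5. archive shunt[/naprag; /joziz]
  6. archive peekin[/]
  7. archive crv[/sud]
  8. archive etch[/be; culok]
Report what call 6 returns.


Answer: [crava, joziz, lufledi]

Derivation:
Step: archive etch[/slifline; crebuhe]
Result: created
Step: archive recite[/lufledi]
Result: cosatru
Step: archive shunt[/slifline; /naprag]
Result: ok
Step: archive shunt[/sudrag; /crava]
Result: ok
Step: archive shunt[/naprag; /joziz]
Result: ok
Step: archive peekin[/]
Result: [crava, joziz, lufledi]
Step: archive crv[/sud]
Result: ok
Step: archive etch[/be; culok]
Result: created


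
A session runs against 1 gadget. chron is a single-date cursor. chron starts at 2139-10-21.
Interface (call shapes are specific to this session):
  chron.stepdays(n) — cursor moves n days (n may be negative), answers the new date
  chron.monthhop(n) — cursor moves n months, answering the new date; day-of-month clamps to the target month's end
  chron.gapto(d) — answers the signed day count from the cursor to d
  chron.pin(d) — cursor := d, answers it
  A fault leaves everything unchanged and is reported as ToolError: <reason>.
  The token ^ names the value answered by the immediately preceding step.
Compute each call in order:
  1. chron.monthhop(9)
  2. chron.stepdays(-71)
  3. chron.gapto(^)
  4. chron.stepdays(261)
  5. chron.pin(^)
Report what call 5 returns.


~$ chron.monthhop n='9'
:: 2140-07-21
~$ chron.stepdays n='-71'
:: 2140-05-11
~$ chron.gapto d='^'
:: 0
~$ chron.stepdays n='261'
:: 2141-01-27
~$ chron.pin d='^'
:: 2141-01-27

Answer: 2141-01-27


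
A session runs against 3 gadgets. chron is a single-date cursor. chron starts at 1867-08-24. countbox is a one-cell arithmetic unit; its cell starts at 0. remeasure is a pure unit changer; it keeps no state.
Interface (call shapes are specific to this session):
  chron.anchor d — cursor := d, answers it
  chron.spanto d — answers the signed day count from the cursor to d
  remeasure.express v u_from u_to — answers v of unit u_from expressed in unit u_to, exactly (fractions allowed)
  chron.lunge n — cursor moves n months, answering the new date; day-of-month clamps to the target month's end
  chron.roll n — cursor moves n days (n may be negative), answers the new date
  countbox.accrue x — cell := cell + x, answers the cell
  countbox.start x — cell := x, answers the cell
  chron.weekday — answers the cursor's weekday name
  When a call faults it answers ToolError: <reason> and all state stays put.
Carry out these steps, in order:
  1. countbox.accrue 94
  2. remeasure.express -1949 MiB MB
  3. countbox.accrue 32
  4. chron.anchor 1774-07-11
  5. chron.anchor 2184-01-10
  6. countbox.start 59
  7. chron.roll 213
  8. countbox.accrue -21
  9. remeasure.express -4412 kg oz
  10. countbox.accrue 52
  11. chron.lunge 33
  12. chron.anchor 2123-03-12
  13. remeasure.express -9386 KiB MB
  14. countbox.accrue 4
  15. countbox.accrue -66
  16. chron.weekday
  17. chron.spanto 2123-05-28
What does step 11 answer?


>>> accrue x: 94
= 94
>>> express v: -1949 u_from: MiB u_to: MB
= -31932416/15625
>>> accrue x: 32
= 126
>>> anchor d: 1774-07-11
= 1774-07-11
>>> anchor d: 2184-01-10
= 2184-01-10
>>> start x: 59
= 59
>>> roll n: 213
= 2184-08-10
>>> accrue x: -21
= 38
>>> express v: -4412 u_from: kg u_to: oz
= -7059200000000/45359237
>>> accrue x: 52
= 90
>>> lunge n: 33
= 2187-05-10
>>> anchor d: 2123-03-12
= 2123-03-12
>>> express v: -9386 u_from: KiB u_to: MB
= -150176/15625
>>> accrue x: 4
= 94
>>> accrue x: -66
= 28
>>> weekday
= Friday
>>> spanto d: 2123-05-28
= 77

Answer: 2187-05-10


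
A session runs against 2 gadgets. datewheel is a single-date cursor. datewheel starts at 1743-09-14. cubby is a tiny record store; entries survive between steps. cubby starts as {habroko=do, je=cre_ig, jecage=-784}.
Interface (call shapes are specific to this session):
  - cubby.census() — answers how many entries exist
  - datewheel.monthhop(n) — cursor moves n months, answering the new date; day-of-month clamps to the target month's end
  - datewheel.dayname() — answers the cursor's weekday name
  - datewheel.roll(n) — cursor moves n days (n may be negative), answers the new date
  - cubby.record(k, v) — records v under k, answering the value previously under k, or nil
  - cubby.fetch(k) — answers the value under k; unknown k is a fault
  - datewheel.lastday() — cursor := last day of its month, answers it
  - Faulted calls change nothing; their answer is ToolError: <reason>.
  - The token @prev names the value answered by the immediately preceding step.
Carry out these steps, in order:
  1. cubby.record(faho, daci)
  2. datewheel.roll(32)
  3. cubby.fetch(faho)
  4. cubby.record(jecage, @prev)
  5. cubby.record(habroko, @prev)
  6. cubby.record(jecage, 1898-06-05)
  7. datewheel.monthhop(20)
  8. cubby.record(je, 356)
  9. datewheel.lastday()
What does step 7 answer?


-- 1. cubby.record(faho, daci) == nil
-- 2. datewheel.roll(32) == 1743-10-16
-- 3. cubby.fetch(faho) == daci
-- 4. cubby.record(jecage, @prev) == -784
-- 5. cubby.record(habroko, @prev) == do
-- 6. cubby.record(jecage, 1898-06-05) == daci
-- 7. datewheel.monthhop(20) == 1745-06-16
-- 8. cubby.record(je, 356) == cre_ig
-- 9. datewheel.lastday() == 1745-06-30

Answer: 1745-06-16


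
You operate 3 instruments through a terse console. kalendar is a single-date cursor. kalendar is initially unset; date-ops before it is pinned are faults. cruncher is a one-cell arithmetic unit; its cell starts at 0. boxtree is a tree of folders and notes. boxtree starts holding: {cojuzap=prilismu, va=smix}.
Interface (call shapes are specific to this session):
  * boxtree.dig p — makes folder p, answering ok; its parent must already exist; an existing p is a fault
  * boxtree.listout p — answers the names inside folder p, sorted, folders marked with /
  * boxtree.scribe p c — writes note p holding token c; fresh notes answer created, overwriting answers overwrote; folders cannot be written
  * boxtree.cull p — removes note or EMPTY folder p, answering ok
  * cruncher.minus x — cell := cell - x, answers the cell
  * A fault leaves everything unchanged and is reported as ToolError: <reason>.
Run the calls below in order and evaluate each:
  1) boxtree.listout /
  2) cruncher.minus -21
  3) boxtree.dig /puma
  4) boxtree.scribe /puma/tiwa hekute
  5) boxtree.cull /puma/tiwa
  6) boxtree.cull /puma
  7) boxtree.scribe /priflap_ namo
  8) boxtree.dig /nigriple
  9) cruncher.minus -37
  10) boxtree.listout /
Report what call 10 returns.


Act: boxtree.listout[p=/]
Obs: [cojuzap, va]
Act: cruncher.minus[x=-21]
Obs: 21
Act: boxtree.dig[p=/puma]
Obs: ok
Act: boxtree.scribe[p=/puma/tiwa; c=hekute]
Obs: created
Act: boxtree.cull[p=/puma/tiwa]
Obs: ok
Act: boxtree.cull[p=/puma]
Obs: ok
Act: boxtree.scribe[p=/priflap_; c=namo]
Obs: created
Act: boxtree.dig[p=/nigriple]
Obs: ok
Act: cruncher.minus[x=-37]
Obs: 58
Act: boxtree.listout[p=/]
Obs: [cojuzap, nigriple/, priflap_, va]

Answer: [cojuzap, nigriple/, priflap_, va]


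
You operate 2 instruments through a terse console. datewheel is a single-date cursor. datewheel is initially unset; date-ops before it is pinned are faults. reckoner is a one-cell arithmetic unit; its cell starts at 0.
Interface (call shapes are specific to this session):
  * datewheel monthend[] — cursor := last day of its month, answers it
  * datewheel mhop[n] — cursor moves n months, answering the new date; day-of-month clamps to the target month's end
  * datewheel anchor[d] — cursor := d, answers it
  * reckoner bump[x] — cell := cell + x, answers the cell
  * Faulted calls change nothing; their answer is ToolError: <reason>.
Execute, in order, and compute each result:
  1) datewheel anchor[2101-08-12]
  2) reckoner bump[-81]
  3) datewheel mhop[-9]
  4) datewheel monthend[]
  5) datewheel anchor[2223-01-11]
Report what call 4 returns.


Answer: 2100-11-30

Derivation:
> datewheel anchor 2101-08-12
[out] 2101-08-12
> reckoner bump -81
[out] -81
> datewheel mhop -9
[out] 2100-11-12
> datewheel monthend
[out] 2100-11-30
> datewheel anchor 2223-01-11
[out] 2223-01-11


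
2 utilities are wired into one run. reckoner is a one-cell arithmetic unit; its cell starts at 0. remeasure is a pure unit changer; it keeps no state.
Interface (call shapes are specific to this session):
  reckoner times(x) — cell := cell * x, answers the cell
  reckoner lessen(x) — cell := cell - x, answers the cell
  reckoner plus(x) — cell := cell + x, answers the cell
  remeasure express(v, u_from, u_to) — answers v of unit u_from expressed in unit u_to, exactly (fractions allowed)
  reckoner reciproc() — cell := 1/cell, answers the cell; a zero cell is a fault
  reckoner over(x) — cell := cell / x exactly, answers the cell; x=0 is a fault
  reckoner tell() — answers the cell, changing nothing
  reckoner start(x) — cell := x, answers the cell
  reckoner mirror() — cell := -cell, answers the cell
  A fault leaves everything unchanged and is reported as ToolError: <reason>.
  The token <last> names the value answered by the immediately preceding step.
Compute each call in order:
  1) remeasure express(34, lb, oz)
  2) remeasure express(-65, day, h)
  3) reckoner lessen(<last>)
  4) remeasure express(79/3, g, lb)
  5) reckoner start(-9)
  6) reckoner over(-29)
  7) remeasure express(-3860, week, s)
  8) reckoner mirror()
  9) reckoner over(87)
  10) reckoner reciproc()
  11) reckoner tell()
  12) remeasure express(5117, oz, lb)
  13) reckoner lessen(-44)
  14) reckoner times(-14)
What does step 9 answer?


Answer: -3/841

Derivation:
# remeasure express(v=34, u_from=lb, u_to=oz) -> 544
# remeasure express(v=-65, u_from=day, u_to=h) -> -1560
# reckoner lessen(x=<last>) -> 1560
# remeasure express(v=79/3, u_from=g, u_to=lb) -> 7900000/136077711
# reckoner start(x=-9) -> -9
# reckoner over(x=-29) -> 9/29
# remeasure express(v=-3860, u_from=week, u_to=s) -> -2334528000
# reckoner mirror() -> -9/29
# reckoner over(x=87) -> -3/841
# reckoner reciproc() -> -841/3
# reckoner tell() -> -841/3
# remeasure express(v=5117, u_from=oz, u_to=lb) -> 5117/16
# reckoner lessen(x=-44) -> -709/3
# reckoner times(x=-14) -> 9926/3


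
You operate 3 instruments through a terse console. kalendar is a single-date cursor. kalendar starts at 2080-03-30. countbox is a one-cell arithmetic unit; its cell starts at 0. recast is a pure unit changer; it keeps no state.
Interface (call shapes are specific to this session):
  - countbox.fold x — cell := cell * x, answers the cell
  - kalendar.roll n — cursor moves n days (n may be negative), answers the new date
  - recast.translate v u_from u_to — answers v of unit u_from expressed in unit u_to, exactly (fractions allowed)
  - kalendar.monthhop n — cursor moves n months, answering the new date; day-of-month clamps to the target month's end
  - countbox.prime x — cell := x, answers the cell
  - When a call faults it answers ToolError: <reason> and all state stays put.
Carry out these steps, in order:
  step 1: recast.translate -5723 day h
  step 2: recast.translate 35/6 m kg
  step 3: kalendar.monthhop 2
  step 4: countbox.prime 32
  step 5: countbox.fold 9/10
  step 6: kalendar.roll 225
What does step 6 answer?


I invoke recast.translate with v: -5723, u_from: day, u_to: h, yielding -137352.
Now I run recast.translate with v: 35/6, u_from: m, u_to: kg, and see ToolError: incompatible units.
I try kalendar.monthhop with n: 2, and see 2080-05-30.
I call countbox.prime with x: 32, and get 32.
Now I run countbox.fold with x: 9/10, and observe 144/5.
Then kalendar.roll with n: 225, — result: 2081-01-10.

Answer: 2081-01-10


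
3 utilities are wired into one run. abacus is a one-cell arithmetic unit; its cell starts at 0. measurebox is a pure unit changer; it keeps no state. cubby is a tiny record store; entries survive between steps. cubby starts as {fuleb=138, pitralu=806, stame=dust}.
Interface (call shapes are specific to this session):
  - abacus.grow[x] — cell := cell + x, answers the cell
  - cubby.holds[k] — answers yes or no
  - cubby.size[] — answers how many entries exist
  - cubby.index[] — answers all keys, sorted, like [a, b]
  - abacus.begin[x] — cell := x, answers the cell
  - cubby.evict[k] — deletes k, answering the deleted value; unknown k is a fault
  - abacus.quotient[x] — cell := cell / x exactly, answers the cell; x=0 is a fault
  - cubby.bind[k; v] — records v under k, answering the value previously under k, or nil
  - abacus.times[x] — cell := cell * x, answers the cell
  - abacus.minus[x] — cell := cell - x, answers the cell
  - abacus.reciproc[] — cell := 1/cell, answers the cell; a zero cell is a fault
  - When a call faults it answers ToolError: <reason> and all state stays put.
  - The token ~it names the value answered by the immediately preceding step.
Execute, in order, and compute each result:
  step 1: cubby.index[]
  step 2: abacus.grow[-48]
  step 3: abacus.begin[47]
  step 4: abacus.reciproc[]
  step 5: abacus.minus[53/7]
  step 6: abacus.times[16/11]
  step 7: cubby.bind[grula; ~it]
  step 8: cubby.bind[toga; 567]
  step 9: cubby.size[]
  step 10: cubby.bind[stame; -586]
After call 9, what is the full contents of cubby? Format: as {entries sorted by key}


Answer: {fuleb=138, grula=-39744/3619, pitralu=806, stame=dust, toga=567}

Derivation:
% index() => [fuleb, pitralu, stame]
% grow(-48) => -48
% begin(47) => 47
% reciproc() => 1/47
% minus(53/7) => -2484/329
% times(16/11) => -39744/3619
% bind(grula, ~it) => nil
% bind(toga, 567) => nil
% size() => 5
% bind(stame, -586) => dust


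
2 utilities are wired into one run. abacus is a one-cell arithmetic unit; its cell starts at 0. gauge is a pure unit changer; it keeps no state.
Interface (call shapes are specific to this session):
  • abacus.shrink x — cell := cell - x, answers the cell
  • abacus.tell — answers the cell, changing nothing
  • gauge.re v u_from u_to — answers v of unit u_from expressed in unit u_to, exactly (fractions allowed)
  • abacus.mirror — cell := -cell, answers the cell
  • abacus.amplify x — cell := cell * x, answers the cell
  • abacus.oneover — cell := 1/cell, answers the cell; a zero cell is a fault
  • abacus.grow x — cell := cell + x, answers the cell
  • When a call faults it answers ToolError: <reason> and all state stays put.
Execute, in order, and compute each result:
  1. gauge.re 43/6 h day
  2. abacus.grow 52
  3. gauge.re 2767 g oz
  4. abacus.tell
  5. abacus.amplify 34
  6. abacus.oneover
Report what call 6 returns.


·→ gauge.re(v=43/6, u_from=h, u_to=day)
·← 43/144
·→ abacus.grow(x=52)
·← 52
·→ gauge.re(v=2767, u_from=g, u_to=oz)
·← 4427200000/45359237
·→ abacus.tell()
·← 52
·→ abacus.amplify(x=34)
·← 1768
·→ abacus.oneover()
·← 1/1768

Answer: 1/1768


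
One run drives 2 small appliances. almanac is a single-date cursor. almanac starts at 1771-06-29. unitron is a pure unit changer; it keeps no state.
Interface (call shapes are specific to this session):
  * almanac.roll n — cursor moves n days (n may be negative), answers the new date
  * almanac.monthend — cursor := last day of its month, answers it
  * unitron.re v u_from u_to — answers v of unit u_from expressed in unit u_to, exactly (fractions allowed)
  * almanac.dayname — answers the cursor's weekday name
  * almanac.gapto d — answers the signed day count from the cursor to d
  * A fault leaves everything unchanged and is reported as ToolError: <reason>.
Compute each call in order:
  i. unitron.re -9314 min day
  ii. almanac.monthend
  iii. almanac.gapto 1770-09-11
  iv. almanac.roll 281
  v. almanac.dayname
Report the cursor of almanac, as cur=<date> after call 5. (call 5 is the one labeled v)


Answer: cur=1772-04-06

Derivation:
·→ re(v→-9314, u_from→min, u_to→day)
·← -4657/720
·→ monthend()
·← 1771-06-30
·→ gapto(d→1770-09-11)
·← -292
·→ roll(n→281)
·← 1772-04-06
·→ dayname()
·← Monday


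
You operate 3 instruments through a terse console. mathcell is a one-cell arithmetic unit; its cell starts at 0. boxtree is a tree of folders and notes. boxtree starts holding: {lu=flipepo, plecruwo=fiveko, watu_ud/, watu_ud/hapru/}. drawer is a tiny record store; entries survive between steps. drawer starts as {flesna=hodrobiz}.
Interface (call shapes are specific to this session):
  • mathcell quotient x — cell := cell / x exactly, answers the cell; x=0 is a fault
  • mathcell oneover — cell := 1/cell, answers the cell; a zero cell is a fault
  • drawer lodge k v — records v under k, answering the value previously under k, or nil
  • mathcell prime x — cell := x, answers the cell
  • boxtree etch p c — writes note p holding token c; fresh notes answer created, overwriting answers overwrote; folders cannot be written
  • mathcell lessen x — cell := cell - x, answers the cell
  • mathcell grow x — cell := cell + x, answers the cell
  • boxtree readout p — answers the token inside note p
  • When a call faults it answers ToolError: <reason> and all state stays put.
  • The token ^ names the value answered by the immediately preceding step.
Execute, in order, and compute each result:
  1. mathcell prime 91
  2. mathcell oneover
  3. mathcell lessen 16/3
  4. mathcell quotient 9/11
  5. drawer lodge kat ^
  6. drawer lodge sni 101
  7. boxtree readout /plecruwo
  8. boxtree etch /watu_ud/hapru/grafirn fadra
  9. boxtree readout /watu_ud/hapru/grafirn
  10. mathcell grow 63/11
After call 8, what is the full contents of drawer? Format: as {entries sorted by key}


Answer: {flesna=hodrobiz, kat=-15983/2457, sni=101}

Derivation:
CALL mathcell prime[x=91]
RET  91
CALL mathcell oneover[]
RET  1/91
CALL mathcell lessen[x=16/3]
RET  -1453/273
CALL mathcell quotient[x=9/11]
RET  -15983/2457
CALL drawer lodge[k=kat; v=^]
RET  nil
CALL drawer lodge[k=sni; v=101]
RET  nil
CALL boxtree readout[p=/plecruwo]
RET  fiveko
CALL boxtree etch[p=/watu_ud/hapru/grafirn; c=fadra]
RET  created
CALL boxtree readout[p=/watu_ud/hapru/grafirn]
RET  fadra
CALL mathcell grow[x=63/11]
RET  -21022/27027


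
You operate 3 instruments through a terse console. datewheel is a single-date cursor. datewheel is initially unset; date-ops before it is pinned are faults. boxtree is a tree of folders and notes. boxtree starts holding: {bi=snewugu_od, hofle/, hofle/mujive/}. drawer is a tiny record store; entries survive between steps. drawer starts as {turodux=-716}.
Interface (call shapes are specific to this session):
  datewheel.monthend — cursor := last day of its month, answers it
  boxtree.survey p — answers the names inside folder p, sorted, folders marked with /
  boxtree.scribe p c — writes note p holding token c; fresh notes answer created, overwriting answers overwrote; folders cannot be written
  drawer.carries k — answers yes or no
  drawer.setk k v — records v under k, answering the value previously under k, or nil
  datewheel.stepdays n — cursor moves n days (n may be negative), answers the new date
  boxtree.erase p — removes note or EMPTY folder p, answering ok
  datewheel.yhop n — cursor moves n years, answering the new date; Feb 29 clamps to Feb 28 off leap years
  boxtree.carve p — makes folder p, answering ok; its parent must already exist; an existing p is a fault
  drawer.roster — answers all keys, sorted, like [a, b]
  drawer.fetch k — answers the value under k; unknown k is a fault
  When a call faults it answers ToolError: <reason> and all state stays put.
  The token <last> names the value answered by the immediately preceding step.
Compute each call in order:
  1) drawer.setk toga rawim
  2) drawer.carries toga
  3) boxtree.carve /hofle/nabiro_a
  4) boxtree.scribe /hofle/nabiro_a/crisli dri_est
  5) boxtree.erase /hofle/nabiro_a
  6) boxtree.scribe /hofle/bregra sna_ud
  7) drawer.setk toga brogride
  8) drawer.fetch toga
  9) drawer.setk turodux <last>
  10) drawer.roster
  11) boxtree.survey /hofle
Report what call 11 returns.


Act: setk[k='toga'; v='rawim']
Obs: nil
Act: carries[k='toga']
Obs: yes
Act: carve[p='/hofle/nabiro_a']
Obs: ok
Act: scribe[p='/hofle/nabiro_a/crisli'; c='dri_est']
Obs: created
Act: erase[p='/hofle/nabiro_a']
Obs: ToolError: not empty
Act: scribe[p='/hofle/bregra'; c='sna_ud']
Obs: created
Act: setk[k='toga'; v='brogride']
Obs: rawim
Act: fetch[k='toga']
Obs: brogride
Act: setk[k='turodux'; v='<last>']
Obs: -716
Act: roster[]
Obs: [toga, turodux]
Act: survey[p='/hofle']
Obs: [bregra, mujive/, nabiro_a/]

Answer: [bregra, mujive/, nabiro_a/]


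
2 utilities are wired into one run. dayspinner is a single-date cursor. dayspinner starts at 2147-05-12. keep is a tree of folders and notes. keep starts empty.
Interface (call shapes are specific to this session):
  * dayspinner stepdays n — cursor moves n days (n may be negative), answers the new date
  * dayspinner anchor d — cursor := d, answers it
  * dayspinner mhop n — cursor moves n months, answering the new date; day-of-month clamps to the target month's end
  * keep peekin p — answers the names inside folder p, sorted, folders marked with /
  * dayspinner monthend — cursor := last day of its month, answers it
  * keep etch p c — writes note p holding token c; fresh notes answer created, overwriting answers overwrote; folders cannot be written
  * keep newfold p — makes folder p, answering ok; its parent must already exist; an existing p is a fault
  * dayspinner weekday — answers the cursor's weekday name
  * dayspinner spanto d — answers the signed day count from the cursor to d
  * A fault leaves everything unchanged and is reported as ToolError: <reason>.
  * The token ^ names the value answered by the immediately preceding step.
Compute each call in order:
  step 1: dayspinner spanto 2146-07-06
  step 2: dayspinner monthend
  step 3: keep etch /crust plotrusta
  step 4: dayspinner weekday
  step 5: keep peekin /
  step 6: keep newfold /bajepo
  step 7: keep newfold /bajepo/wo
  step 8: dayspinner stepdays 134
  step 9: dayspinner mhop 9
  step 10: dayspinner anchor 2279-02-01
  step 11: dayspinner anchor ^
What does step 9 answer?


$ dayspinner spanto d: 2146-07-06
= -310
$ dayspinner monthend
= 2147-05-31
$ keep etch p: /crust c: plotrusta
= created
$ dayspinner weekday
= Wednesday
$ keep peekin p: /
= [crust]
$ keep newfold p: /bajepo
= ok
$ keep newfold p: /bajepo/wo
= ok
$ dayspinner stepdays n: 134
= 2147-10-12
$ dayspinner mhop n: 9
= 2148-07-12
$ dayspinner anchor d: 2279-02-01
= 2279-02-01
$ dayspinner anchor d: ^
= 2279-02-01

Answer: 2148-07-12


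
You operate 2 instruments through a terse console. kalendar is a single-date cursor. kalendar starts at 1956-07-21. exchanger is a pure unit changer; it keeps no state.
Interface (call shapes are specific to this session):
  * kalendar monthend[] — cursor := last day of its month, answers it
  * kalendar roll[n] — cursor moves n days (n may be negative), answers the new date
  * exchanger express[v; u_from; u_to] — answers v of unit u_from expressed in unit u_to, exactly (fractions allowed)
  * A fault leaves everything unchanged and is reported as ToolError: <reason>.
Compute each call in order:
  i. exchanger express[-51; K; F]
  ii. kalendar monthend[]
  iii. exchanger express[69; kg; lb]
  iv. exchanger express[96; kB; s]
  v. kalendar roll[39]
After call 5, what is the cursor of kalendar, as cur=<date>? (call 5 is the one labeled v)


[in] exchanger express -51 K F
  -55147/100
[in] kalendar monthend
  1956-07-31
[in] exchanger express 69 kg lb
  6900000000/45359237
[in] exchanger express 96 kB s
  ToolError: incompatible units
[in] kalendar roll 39
  1956-09-08

Answer: cur=1956-09-08


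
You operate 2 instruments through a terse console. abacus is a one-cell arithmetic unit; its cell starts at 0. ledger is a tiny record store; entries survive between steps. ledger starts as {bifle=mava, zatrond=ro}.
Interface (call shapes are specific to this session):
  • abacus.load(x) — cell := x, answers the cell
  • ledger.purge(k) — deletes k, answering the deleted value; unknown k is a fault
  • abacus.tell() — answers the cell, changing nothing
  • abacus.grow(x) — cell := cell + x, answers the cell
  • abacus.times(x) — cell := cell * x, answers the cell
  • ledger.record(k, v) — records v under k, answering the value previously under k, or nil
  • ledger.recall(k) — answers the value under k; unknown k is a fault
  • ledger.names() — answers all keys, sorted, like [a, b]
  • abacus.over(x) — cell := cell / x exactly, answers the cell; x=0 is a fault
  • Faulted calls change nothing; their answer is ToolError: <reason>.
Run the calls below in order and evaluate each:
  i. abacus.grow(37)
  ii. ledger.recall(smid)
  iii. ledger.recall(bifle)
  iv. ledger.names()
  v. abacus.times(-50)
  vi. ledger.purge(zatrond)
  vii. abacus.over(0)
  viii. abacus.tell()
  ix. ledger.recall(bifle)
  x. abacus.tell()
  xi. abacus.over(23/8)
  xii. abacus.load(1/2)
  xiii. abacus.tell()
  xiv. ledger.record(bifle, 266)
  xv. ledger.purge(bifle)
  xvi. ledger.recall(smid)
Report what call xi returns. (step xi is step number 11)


// grow(x='37') ~> 37
// recall(k='smid') ~> ToolError: no such key smid
// recall(k='bifle') ~> mava
// names() ~> [bifle, zatrond]
// times(x='-50') ~> -1850
// purge(k='zatrond') ~> ro
// over(x='0') ~> ToolError: division by zero
// tell() ~> -1850
// recall(k='bifle') ~> mava
// tell() ~> -1850
// over(x='23/8') ~> -14800/23
// load(x='1/2') ~> 1/2
// tell() ~> 1/2
// record(k='bifle', v='266') ~> mava
// purge(k='bifle') ~> 266
// recall(k='smid') ~> ToolError: no such key smid

Answer: -14800/23


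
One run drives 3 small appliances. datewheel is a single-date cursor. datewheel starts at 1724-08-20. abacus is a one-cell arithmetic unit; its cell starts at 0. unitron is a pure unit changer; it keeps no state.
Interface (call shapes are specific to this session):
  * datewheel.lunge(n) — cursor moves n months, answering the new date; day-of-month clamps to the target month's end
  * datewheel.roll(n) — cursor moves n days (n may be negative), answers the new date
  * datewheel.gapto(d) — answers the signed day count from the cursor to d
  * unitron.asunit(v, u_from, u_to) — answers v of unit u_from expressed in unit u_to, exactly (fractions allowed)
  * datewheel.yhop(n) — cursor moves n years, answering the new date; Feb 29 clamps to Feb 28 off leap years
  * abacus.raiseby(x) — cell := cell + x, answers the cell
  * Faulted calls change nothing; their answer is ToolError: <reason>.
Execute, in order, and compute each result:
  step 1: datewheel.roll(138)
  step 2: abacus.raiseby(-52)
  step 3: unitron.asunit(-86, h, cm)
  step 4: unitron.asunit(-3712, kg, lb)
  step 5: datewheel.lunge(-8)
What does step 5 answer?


Then datewheel.roll using n=138, and observe 1725-01-05.
Then abacus.raiseby using x=-52, and see -52.
I try unitron.asunit using v=-86, u_from=h, u_to=cm, and observe ToolError: incompatible units.
Calling unitron.asunit using v=-3712, u_from=kg, u_to=lb, — result: -371200000000/45359237.
I invoke datewheel.lunge using n=-8, — result: 1724-05-05.

Answer: 1724-05-05
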